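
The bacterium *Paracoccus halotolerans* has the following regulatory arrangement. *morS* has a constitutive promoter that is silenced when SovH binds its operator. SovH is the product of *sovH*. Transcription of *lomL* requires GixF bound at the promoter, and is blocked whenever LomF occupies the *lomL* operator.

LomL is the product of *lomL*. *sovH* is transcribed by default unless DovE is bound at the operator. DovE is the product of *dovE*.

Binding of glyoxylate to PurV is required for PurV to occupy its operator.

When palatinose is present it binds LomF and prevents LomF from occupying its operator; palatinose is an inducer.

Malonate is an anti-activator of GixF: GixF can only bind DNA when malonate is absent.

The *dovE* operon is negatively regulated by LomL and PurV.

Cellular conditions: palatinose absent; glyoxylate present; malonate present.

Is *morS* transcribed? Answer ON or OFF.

Malonate is present, so GixF is inactive.
Palatinose is absent, so LomF is active.
With repressor LomF bound, *lomL* is not transcribed.
So LomL is not produced.
Glyoxylate is present, so PurV is active.
With repressor PurV bound, *dovE* is not transcribed.
So DovE is not produced.
With no repressor bound, *sovH* is transcribed.
So SovH is produced and active.
With repressor SovH bound, *morS* is not transcribed.

OFF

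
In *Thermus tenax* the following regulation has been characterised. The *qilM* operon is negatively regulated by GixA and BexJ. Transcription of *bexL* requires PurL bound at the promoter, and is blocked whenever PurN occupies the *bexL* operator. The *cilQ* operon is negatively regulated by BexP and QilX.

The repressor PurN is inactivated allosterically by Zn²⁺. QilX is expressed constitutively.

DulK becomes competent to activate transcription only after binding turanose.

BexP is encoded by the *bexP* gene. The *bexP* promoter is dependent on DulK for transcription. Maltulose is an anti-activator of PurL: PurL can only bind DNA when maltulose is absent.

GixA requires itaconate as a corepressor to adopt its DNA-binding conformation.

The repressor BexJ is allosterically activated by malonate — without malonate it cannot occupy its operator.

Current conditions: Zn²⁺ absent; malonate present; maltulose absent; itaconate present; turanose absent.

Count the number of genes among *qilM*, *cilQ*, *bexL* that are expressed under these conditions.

Itaconate is present, so GixA is active.
Malonate is present, so BexJ is active.
With repressor GixA bound, *qilM* is not transcribed.
→ *qilM* is OFF.
Turanose is absent, so DulK is inactive.
Required activator DulK is absent, so *bexP* is not transcribed.
So BexP is not produced.
QilX is produced constitutively and is active.
With repressor QilX bound, *cilQ* is not transcribed.
→ *cilQ* is OFF.
Zn²⁺ is absent, so PurN is active.
Maltulose is absent, so PurL is active.
With repressor PurN bound, *bexL* is not transcribed.
→ *bexL* is OFF.
0 of the 3 genes are transcribed.

0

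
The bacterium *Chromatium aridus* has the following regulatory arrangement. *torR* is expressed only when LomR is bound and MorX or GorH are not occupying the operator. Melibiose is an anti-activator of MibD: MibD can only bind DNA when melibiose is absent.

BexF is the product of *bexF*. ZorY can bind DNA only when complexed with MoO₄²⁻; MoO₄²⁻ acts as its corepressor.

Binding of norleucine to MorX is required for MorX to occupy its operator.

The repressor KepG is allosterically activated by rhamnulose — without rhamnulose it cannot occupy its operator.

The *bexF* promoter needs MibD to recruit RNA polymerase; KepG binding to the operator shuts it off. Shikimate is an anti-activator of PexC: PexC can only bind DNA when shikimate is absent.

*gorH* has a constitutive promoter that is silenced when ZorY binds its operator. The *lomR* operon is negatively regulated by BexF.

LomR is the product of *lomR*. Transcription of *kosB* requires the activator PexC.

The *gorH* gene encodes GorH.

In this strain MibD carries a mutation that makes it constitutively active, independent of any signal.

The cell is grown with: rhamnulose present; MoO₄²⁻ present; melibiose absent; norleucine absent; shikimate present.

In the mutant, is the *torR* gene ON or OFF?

ON

Norleucine is absent, so MorX is inactive.
MoO₄²⁻ is present, so ZorY is active.
With repressor ZorY bound, *gorH* is not transcribed.
So GorH is not produced.
Rhamnulose is present, so KepG is active.
MibD is constitutively active in this strain.
With repressor KepG bound, *bexF* is not transcribed.
So BexF is not produced.
With no repressor bound, *lomR* is transcribed.
So LomR is produced and active.
No repressor is bound and LomR is active, so *torR* is transcribed.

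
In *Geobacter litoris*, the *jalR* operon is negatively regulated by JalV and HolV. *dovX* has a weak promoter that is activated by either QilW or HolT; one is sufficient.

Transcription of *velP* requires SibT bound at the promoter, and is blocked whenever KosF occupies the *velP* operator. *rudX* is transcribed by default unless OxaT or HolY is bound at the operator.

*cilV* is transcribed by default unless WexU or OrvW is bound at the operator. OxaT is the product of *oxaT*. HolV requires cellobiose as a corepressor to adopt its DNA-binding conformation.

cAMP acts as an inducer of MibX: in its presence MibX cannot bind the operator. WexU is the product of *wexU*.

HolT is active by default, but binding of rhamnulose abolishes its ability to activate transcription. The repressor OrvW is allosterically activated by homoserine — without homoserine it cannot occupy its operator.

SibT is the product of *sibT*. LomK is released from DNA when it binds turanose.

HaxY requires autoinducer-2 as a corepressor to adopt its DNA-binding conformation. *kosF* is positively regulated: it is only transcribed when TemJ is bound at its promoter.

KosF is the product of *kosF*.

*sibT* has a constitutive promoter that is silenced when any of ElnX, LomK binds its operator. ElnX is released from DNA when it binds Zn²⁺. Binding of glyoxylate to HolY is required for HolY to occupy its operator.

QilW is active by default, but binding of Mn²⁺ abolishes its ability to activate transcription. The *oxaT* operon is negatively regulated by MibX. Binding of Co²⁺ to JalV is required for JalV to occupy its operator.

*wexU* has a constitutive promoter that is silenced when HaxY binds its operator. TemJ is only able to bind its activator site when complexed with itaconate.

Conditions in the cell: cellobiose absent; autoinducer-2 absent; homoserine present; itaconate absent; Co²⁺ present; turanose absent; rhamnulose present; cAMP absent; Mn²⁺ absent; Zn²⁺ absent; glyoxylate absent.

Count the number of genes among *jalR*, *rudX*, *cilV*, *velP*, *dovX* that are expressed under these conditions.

Co²⁺ is present, so JalV is active.
Cellobiose is absent, so HolV is inactive.
With repressor JalV bound, *jalR* is not transcribed.
→ *jalR* is OFF.
cAMP is absent, so MibX is active.
With repressor MibX bound, *oxaT* is not transcribed.
So OxaT is not produced.
Glyoxylate is absent, so HolY is inactive.
With no repressor bound, *rudX* is transcribed.
→ *rudX* is ON.
Autoinducer-2 is absent, so HaxY is inactive.
With no repressor bound, *wexU* is transcribed.
So WexU is produced and active.
Homoserine is present, so OrvW is active.
With repressor WexU bound, *cilV* is not transcribed.
→ *cilV* is OFF.
Itaconate is absent, so TemJ is inactive.
Required activator TemJ is absent, so *kosF* is not transcribed.
So KosF is not produced.
Zn²⁺ is absent, so ElnX is active.
Turanose is absent, so LomK is active.
With repressor ElnX bound, *sibT* is not transcribed.
So SibT is not produced.
Required activator SibT is absent, so *velP* is not transcribed.
→ *velP* is OFF.
Mn²⁺ is absent, so QilW is active.
Rhamnulose is present, so HolT is inactive.
Activator QilW is present, so *dovX* is transcribed.
→ *dovX* is ON.
2 of the 5 genes are transcribed.

2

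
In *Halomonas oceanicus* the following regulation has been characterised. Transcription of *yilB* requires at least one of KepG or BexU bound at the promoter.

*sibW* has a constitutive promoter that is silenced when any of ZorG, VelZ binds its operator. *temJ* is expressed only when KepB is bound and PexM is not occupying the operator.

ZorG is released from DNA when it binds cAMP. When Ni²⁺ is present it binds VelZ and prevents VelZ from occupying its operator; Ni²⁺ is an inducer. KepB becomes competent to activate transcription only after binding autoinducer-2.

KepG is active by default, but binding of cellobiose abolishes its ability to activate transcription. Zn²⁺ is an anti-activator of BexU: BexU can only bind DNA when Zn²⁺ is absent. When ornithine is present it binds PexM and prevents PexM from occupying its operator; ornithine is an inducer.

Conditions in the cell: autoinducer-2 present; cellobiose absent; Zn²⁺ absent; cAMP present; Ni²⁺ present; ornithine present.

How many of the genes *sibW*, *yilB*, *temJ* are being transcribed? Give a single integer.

cAMP is present, so ZorG is inactive.
Ni²⁺ is present, so VelZ is inactive.
With no repressor bound, *sibW* is transcribed.
→ *sibW* is ON.
Cellobiose is absent, so KepG is active.
Zn²⁺ is absent, so BexU is active.
Activator KepG is present, so *yilB* is transcribed.
→ *yilB* is ON.
Autoinducer-2 is present, so KepB is active.
Ornithine is present, so PexM is inactive.
No repressor is bound and KepB is active, so *temJ* is transcribed.
→ *temJ* is ON.
3 of the 3 genes are transcribed.

3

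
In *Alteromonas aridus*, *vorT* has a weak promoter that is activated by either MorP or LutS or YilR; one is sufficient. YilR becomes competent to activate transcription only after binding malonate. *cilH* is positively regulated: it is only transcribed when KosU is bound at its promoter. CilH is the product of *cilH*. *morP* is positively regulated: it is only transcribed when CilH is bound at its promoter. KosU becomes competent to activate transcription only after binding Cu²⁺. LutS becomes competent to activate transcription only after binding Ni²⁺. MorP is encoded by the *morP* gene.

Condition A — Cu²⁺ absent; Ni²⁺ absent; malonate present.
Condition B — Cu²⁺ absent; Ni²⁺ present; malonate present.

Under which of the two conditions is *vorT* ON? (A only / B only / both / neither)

Condition A:
Cu²⁺ is absent, so KosU is inactive.
Required activator KosU is absent, so *cilH* is not transcribed.
So CilH is not produced.
Required activator CilH is absent, so *morP* is not transcribed.
So MorP is not produced.
Ni²⁺ is absent, so LutS is inactive.
Malonate is present, so YilR is active.
Activator YilR is present, so *vorT* is transcribed.
→ *vorT* is ON in A.
Condition B:
Cu²⁺ is absent, so KosU is inactive.
Required activator KosU is absent, so *cilH* is not transcribed.
So CilH is not produced.
Required activator CilH is absent, so *morP* is not transcribed.
So MorP is not produced.
Ni²⁺ is present, so LutS is active.
Malonate is present, so YilR is active.
Activator LutS is present, so *vorT* is transcribed.
→ *vorT* is ON in B.

both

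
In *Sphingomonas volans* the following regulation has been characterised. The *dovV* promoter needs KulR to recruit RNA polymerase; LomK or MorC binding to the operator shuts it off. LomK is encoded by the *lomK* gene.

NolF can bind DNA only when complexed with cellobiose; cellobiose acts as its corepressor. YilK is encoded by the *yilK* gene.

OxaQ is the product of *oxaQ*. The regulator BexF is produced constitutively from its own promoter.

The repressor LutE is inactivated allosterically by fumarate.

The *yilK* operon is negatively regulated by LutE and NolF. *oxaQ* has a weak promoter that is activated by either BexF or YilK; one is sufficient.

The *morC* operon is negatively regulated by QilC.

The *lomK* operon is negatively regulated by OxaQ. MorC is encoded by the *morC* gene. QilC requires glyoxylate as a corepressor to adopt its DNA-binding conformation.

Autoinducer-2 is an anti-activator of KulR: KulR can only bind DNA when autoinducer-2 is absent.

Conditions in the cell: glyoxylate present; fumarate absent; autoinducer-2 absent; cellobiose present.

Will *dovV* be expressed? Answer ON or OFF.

ON

Autoinducer-2 is absent, so KulR is active.
BexF is produced constitutively and is active.
Fumarate is absent, so LutE is active.
Cellobiose is present, so NolF is active.
With repressor LutE bound, *yilK* is not transcribed.
So YilK is not produced.
Activator BexF is present, so *oxaQ* is transcribed.
So OxaQ is produced and active.
With repressor OxaQ bound, *lomK* is not transcribed.
So LomK is not produced.
Glyoxylate is present, so QilC is active.
With repressor QilC bound, *morC* is not transcribed.
So MorC is not produced.
No repressor is bound and KulR is active, so *dovV* is transcribed.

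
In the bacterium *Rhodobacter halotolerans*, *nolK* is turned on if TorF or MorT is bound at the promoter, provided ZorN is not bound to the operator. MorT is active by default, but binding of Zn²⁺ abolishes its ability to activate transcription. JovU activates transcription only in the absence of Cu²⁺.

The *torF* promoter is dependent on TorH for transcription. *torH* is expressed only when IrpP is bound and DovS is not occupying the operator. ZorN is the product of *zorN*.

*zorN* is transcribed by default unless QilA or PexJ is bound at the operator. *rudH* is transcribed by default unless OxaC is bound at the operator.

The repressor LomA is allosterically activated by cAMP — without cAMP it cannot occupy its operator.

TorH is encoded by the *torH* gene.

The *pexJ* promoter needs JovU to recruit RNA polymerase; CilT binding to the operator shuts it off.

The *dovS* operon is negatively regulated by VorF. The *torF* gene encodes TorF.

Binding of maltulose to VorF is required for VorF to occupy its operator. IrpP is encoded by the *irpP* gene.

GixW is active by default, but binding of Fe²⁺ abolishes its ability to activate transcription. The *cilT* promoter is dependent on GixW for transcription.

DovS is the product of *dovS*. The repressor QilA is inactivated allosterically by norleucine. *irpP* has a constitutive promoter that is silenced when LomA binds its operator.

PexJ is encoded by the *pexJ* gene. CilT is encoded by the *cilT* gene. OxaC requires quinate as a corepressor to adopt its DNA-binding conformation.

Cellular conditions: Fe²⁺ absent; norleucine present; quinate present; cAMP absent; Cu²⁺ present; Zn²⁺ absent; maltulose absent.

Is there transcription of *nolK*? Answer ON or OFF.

OFF

cAMP is absent, so LomA is inactive.
With no repressor bound, *irpP* is transcribed.
So IrpP is produced and active.
Maltulose is absent, so VorF is inactive.
With no repressor bound, *dovS* is transcribed.
So DovS is produced and active.
With repressor DovS bound, *torH* is not transcribed.
So TorH is not produced.
Required activator TorH is absent, so *torF* is not transcribed.
So TorF is not produced.
Norleucine is present, so QilA is inactive.
Fe²⁺ is absent, so GixW is active.
No repressor is bound and GixW is active, so *cilT* is transcribed.
So CilT is produced and active.
Cu²⁺ is present, so JovU is inactive.
With repressor CilT bound, *pexJ* is not transcribed.
So PexJ is not produced.
With no repressor bound, *zorN* is transcribed.
So ZorN is produced and active.
Zn²⁺ is absent, so MorT is active.
With repressor ZorN bound, *nolK* is not transcribed.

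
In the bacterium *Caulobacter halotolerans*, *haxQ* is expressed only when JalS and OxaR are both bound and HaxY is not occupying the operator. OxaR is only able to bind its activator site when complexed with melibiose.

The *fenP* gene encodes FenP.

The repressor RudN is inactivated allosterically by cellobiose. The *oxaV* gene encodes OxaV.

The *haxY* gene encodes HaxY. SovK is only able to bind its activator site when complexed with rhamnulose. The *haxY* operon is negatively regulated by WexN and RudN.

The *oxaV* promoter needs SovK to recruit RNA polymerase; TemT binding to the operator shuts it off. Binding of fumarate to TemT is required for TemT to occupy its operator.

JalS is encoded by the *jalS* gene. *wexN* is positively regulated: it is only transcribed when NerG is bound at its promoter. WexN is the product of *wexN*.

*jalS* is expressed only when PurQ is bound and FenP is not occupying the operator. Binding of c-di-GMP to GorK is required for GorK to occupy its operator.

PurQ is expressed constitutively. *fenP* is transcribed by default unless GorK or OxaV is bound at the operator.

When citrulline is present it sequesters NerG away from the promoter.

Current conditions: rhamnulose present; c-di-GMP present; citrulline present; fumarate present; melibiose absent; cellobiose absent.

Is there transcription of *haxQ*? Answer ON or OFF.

OFF

Citrulline is present, so NerG is inactive.
Required activator NerG is absent, so *wexN* is not transcribed.
So WexN is not produced.
Cellobiose is absent, so RudN is active.
With repressor RudN bound, *haxY* is not transcribed.
So HaxY is not produced.
c-di-GMP is present, so GorK is active.
Rhamnulose is present, so SovK is active.
Fumarate is present, so TemT is active.
With repressor TemT bound, *oxaV* is not transcribed.
So OxaV is not produced.
With repressor GorK bound, *fenP* is not transcribed.
So FenP is not produced.
PurQ is produced constitutively and is active.
No repressor is bound and PurQ is active, so *jalS* is transcribed.
So JalS is produced and active.
Melibiose is absent, so OxaR is inactive.
Required activator OxaR is absent, so *haxQ* is not transcribed.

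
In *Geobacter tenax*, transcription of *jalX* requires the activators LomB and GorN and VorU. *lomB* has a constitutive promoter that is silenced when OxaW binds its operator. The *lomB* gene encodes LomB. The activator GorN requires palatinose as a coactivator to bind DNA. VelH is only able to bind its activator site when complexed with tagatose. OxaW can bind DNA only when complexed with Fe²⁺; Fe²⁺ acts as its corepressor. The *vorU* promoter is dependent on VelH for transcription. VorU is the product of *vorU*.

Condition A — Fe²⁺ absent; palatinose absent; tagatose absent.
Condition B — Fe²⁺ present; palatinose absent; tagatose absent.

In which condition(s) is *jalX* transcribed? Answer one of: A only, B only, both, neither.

Condition A:
Fe²⁺ is absent, so OxaW is inactive.
With no repressor bound, *lomB* is transcribed.
So LomB is produced and active.
Palatinose is absent, so GorN is inactive.
Tagatose is absent, so VelH is inactive.
Required activator VelH is absent, so *vorU* is not transcribed.
So VorU is not produced.
Required activator GorN is absent, so *jalX* is not transcribed.
→ *jalX* is OFF in A.
Condition B:
Fe²⁺ is present, so OxaW is active.
With repressor OxaW bound, *lomB* is not transcribed.
So LomB is not produced.
Palatinose is absent, so GorN is inactive.
Tagatose is absent, so VelH is inactive.
Required activator VelH is absent, so *vorU* is not transcribed.
So VorU is not produced.
Required activator LomB is absent, so *jalX* is not transcribed.
→ *jalX* is OFF in B.

neither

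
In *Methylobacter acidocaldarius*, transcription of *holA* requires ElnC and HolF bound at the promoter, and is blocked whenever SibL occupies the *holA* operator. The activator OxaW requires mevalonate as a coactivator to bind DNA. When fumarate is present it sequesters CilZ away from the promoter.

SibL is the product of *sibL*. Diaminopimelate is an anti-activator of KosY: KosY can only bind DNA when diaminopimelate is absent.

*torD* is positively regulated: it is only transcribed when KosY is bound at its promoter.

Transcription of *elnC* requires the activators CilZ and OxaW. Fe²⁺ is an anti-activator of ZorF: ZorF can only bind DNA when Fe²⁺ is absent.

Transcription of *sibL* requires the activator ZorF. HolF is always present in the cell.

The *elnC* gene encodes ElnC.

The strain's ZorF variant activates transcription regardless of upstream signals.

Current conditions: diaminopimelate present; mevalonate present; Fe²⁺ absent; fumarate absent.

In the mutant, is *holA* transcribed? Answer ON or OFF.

OFF

Fumarate is absent, so CilZ is active.
Mevalonate is present, so OxaW is active.
No repressor is bound and CilZ and OxaW are active, so *elnC* is transcribed.
So ElnC is produced and active.
ZorF is constitutively active in this strain.
No repressor is bound and ZorF is active, so *sibL* is transcribed.
So SibL is produced and active.
HolF is produced constitutively and is active.
With repressor SibL bound, *holA* is not transcribed.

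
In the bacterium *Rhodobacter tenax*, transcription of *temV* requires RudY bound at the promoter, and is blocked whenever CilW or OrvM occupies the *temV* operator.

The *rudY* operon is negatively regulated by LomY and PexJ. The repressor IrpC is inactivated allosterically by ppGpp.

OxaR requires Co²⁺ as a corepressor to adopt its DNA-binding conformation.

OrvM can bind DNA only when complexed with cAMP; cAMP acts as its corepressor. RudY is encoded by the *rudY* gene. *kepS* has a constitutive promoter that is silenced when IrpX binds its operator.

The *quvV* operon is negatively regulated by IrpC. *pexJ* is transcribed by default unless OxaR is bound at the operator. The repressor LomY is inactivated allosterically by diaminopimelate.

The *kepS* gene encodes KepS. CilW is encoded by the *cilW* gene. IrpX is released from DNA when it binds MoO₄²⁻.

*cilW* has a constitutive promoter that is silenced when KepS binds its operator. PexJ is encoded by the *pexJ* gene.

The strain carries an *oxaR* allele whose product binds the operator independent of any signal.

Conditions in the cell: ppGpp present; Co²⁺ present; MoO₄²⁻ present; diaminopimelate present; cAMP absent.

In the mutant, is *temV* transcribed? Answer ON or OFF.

Diaminopimelate is present, so LomY is inactive.
OxaR is constitutively active in this strain.
With repressor OxaR bound, *pexJ* is not transcribed.
So PexJ is not produced.
With no repressor bound, *rudY* is transcribed.
So RudY is produced and active.
MoO₄²⁻ is present, so IrpX is inactive.
With no repressor bound, *kepS* is transcribed.
So KepS is produced and active.
With repressor KepS bound, *cilW* is not transcribed.
So CilW is not produced.
cAMP is absent, so OrvM is inactive.
No repressor is bound and RudY is active, so *temV* is transcribed.

ON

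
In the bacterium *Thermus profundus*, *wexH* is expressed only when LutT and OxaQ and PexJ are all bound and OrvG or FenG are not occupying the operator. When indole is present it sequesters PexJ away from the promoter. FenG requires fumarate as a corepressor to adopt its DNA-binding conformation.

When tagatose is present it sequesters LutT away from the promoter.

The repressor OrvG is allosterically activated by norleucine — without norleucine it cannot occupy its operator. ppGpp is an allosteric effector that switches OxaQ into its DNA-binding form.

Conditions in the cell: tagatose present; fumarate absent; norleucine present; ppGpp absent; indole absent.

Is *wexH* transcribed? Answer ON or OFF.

OFF

Tagatose is present, so LutT is inactive.
ppGpp is absent, so OxaQ is inactive.
Norleucine is present, so OrvG is active.
Fumarate is absent, so FenG is inactive.
Indole is absent, so PexJ is active.
With repressor OrvG bound, *wexH* is not transcribed.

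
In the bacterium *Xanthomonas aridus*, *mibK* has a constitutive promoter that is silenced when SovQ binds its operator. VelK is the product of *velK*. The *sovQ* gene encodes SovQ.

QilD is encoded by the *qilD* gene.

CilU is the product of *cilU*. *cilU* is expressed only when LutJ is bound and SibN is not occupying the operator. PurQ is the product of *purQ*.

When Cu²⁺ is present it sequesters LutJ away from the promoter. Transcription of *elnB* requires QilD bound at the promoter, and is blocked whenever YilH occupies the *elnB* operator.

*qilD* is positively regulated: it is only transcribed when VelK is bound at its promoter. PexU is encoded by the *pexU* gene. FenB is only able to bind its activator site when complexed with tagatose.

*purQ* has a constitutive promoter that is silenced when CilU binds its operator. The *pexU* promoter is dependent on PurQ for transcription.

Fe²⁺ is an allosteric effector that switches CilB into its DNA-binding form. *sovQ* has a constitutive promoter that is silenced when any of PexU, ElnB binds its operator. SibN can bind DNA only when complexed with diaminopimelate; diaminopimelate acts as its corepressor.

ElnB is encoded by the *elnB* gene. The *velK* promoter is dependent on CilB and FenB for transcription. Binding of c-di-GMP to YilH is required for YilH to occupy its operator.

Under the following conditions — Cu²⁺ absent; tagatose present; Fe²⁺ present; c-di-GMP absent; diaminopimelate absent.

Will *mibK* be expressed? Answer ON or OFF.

ON

Cu²⁺ is absent, so LutJ is active.
Diaminopimelate is absent, so SibN is inactive.
No repressor is bound and LutJ is active, so *cilU* is transcribed.
So CilU is produced and active.
With repressor CilU bound, *purQ* is not transcribed.
So PurQ is not produced.
Required activator PurQ is absent, so *pexU* is not transcribed.
So PexU is not produced.
Fe²⁺ is present, so CilB is active.
Tagatose is present, so FenB is active.
No repressor is bound and CilB and FenB are active, so *velK* is transcribed.
So VelK is produced and active.
No repressor is bound and VelK is active, so *qilD* is transcribed.
So QilD is produced and active.
c-di-GMP is absent, so YilH is inactive.
No repressor is bound and QilD is active, so *elnB* is transcribed.
So ElnB is produced and active.
With repressor ElnB bound, *sovQ* is not transcribed.
So SovQ is not produced.
With no repressor bound, *mibK* is transcribed.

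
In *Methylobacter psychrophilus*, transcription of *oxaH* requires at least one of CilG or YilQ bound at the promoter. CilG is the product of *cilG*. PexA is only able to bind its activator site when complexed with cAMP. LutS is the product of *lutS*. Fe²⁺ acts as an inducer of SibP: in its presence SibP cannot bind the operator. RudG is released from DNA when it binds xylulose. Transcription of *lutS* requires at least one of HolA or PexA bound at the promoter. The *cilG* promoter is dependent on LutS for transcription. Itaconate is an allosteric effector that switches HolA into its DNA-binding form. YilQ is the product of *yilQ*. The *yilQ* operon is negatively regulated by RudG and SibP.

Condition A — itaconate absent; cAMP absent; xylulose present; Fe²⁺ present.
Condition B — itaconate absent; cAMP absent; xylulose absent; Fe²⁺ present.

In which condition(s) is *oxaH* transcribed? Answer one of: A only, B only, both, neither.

A only

Condition A:
Itaconate is absent, so HolA is inactive.
cAMP is absent, so PexA is inactive.
No activator is available at the *lutS* promoter, so *lutS* is not transcribed.
So LutS is not produced.
Required activator LutS is absent, so *cilG* is not transcribed.
So CilG is not produced.
Xylulose is present, so RudG is inactive.
Fe²⁺ is present, so SibP is inactive.
With no repressor bound, *yilQ* is transcribed.
So YilQ is produced and active.
Activator YilQ is present, so *oxaH* is transcribed.
→ *oxaH* is ON in A.
Condition B:
Itaconate is absent, so HolA is inactive.
cAMP is absent, so PexA is inactive.
No activator is available at the *lutS* promoter, so *lutS* is not transcribed.
So LutS is not produced.
Required activator LutS is absent, so *cilG* is not transcribed.
So CilG is not produced.
Xylulose is absent, so RudG is active.
Fe²⁺ is present, so SibP is inactive.
With repressor RudG bound, *yilQ* is not transcribed.
So YilQ is not produced.
No activator is available at the *oxaH* promoter, so *oxaH* is not transcribed.
→ *oxaH* is OFF in B.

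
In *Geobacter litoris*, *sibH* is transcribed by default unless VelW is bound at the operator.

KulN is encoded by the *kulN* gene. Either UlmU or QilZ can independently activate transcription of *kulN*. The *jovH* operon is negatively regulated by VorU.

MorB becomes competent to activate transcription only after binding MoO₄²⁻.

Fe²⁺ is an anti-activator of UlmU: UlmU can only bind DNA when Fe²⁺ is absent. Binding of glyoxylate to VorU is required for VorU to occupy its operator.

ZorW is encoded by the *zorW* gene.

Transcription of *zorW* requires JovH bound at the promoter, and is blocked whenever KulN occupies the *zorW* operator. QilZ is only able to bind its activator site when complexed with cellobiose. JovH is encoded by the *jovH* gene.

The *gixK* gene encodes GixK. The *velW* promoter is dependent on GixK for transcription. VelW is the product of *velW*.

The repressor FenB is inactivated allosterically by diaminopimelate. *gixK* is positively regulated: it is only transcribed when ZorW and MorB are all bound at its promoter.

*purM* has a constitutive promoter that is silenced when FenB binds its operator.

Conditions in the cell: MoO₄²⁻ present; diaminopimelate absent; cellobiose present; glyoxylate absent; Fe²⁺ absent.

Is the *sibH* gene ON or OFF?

ON

Glyoxylate is absent, so VorU is inactive.
With no repressor bound, *jovH* is transcribed.
So JovH is produced and active.
Fe²⁺ is absent, so UlmU is active.
Cellobiose is present, so QilZ is active.
Activator UlmU is present, so *kulN* is transcribed.
So KulN is produced and active.
With repressor KulN bound, *zorW* is not transcribed.
So ZorW is not produced.
MoO₄²⁻ is present, so MorB is active.
Required activator ZorW is absent, so *gixK* is not transcribed.
So GixK is not produced.
Required activator GixK is absent, so *velW* is not transcribed.
So VelW is not produced.
With no repressor bound, *sibH* is transcribed.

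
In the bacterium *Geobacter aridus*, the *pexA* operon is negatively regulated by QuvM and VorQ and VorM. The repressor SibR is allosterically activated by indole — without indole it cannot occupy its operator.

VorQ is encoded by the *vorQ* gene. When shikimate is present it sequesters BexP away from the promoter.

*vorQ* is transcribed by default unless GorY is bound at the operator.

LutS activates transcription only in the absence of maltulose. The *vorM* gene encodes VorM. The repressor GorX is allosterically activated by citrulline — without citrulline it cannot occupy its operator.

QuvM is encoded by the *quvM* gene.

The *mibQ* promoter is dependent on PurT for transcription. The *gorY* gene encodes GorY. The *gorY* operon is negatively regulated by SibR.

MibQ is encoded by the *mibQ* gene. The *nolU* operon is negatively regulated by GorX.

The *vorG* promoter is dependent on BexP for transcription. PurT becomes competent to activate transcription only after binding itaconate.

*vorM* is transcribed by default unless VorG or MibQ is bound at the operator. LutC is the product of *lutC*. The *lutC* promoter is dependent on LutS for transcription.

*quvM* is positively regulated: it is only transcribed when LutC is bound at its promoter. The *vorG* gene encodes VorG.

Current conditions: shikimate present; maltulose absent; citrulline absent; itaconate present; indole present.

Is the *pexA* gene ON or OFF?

OFF

Maltulose is absent, so LutS is active.
No repressor is bound and LutS is active, so *lutC* is transcribed.
So LutC is produced and active.
No repressor is bound and LutC is active, so *quvM* is transcribed.
So QuvM is produced and active.
Indole is present, so SibR is active.
With repressor SibR bound, *gorY* is not transcribed.
So GorY is not produced.
With no repressor bound, *vorQ* is transcribed.
So VorQ is produced and active.
Shikimate is present, so BexP is inactive.
Required activator BexP is absent, so *vorG* is not transcribed.
So VorG is not produced.
Itaconate is present, so PurT is active.
No repressor is bound and PurT is active, so *mibQ* is transcribed.
So MibQ is produced and active.
With repressor MibQ bound, *vorM* is not transcribed.
So VorM is not produced.
With repressor QuvM bound, *pexA* is not transcribed.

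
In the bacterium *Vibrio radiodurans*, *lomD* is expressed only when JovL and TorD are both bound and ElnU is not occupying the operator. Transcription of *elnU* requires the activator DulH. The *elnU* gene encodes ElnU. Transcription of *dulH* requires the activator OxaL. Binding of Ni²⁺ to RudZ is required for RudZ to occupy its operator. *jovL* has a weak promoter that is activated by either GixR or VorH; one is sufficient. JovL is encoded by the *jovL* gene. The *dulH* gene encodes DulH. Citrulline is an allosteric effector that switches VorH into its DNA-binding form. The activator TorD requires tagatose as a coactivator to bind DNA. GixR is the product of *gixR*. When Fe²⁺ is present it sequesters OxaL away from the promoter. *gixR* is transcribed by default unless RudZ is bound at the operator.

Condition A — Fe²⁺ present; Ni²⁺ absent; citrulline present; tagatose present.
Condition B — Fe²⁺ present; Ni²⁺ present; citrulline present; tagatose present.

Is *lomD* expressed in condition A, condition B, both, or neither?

both

Condition A:
Fe²⁺ is present, so OxaL is inactive.
Required activator OxaL is absent, so *dulH* is not transcribed.
So DulH is not produced.
Required activator DulH is absent, so *elnU* is not transcribed.
So ElnU is not produced.
Ni²⁺ is absent, so RudZ is inactive.
With no repressor bound, *gixR* is transcribed.
So GixR is produced and active.
Citrulline is present, so VorH is active.
Activator GixR is present, so *jovL* is transcribed.
So JovL is produced and active.
Tagatose is present, so TorD is active.
No repressor is bound and JovL and TorD are active, so *lomD* is transcribed.
→ *lomD* is ON in A.
Condition B:
Fe²⁺ is present, so OxaL is inactive.
Required activator OxaL is absent, so *dulH* is not transcribed.
So DulH is not produced.
Required activator DulH is absent, so *elnU* is not transcribed.
So ElnU is not produced.
Ni²⁺ is present, so RudZ is active.
With repressor RudZ bound, *gixR* is not transcribed.
So GixR is not produced.
Citrulline is present, so VorH is active.
Activator VorH is present, so *jovL* is transcribed.
So JovL is produced and active.
Tagatose is present, so TorD is active.
No repressor is bound and JovL and TorD are active, so *lomD* is transcribed.
→ *lomD* is ON in B.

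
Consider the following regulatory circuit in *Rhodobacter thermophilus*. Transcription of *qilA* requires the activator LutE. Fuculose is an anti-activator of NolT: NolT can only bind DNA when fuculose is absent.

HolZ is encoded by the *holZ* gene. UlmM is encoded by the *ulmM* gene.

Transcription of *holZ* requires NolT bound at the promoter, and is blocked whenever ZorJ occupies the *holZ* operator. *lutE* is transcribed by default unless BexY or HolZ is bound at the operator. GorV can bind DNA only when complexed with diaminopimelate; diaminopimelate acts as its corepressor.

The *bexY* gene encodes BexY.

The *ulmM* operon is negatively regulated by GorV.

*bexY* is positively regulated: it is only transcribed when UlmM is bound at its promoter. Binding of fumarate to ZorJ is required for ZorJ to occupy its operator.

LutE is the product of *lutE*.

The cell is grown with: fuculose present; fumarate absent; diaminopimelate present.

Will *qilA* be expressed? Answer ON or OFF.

ON

Diaminopimelate is present, so GorV is active.
With repressor GorV bound, *ulmM* is not transcribed.
So UlmM is not produced.
Required activator UlmM is absent, so *bexY* is not transcribed.
So BexY is not produced.
Fuculose is present, so NolT is inactive.
Fumarate is absent, so ZorJ is inactive.
Required activator NolT is absent, so *holZ* is not transcribed.
So HolZ is not produced.
With no repressor bound, *lutE* is transcribed.
So LutE is produced and active.
No repressor is bound and LutE is active, so *qilA* is transcribed.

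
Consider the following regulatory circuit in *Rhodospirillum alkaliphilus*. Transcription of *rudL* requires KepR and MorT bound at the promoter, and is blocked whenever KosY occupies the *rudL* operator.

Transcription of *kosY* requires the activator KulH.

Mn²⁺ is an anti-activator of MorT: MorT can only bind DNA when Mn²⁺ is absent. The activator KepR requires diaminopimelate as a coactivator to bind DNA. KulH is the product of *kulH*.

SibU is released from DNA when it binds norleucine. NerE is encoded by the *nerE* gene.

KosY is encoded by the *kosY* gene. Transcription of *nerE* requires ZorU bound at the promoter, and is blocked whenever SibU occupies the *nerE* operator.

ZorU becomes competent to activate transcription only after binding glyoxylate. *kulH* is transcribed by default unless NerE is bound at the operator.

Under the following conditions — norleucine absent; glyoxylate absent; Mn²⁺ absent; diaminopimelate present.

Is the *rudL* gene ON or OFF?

Glyoxylate is absent, so ZorU is inactive.
Norleucine is absent, so SibU is active.
With repressor SibU bound, *nerE* is not transcribed.
So NerE is not produced.
With no repressor bound, *kulH* is transcribed.
So KulH is produced and active.
No repressor is bound and KulH is active, so *kosY* is transcribed.
So KosY is produced and active.
Diaminopimelate is present, so KepR is active.
Mn²⁺ is absent, so MorT is active.
With repressor KosY bound, *rudL* is not transcribed.

OFF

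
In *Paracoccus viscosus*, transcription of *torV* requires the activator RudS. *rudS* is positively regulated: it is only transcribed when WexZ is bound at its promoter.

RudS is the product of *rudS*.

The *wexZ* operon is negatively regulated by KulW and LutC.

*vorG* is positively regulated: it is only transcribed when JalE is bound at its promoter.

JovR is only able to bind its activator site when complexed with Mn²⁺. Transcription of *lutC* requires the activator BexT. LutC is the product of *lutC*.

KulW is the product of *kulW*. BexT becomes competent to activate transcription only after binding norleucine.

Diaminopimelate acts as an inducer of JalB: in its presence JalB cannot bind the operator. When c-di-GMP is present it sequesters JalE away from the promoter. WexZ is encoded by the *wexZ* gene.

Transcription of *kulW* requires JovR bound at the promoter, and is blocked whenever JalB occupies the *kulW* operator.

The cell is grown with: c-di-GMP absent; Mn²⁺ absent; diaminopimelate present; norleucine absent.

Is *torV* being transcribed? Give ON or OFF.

ON

Mn²⁺ is absent, so JovR is inactive.
Diaminopimelate is present, so JalB is inactive.
Required activator JovR is absent, so *kulW* is not transcribed.
So KulW is not produced.
Norleucine is absent, so BexT is inactive.
Required activator BexT is absent, so *lutC* is not transcribed.
So LutC is not produced.
With no repressor bound, *wexZ* is transcribed.
So WexZ is produced and active.
No repressor is bound and WexZ is active, so *rudS* is transcribed.
So RudS is produced and active.
No repressor is bound and RudS is active, so *torV* is transcribed.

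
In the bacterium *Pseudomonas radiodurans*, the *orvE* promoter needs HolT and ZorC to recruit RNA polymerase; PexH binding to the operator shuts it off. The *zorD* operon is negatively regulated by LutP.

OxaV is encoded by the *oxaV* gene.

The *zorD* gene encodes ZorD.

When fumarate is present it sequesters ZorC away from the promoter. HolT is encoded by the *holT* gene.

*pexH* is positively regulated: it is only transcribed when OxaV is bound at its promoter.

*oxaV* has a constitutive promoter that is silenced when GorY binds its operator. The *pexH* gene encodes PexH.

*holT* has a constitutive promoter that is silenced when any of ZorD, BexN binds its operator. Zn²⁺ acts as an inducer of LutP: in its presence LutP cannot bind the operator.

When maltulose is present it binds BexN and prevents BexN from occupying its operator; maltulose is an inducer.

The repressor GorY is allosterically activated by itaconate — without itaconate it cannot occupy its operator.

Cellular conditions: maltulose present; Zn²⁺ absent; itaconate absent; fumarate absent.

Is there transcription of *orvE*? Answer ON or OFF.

Itaconate is absent, so GorY is inactive.
With no repressor bound, *oxaV* is transcribed.
So OxaV is produced and active.
No repressor is bound and OxaV is active, so *pexH* is transcribed.
So PexH is produced and active.
Zn²⁺ is absent, so LutP is active.
With repressor LutP bound, *zorD* is not transcribed.
So ZorD is not produced.
Maltulose is present, so BexN is inactive.
With no repressor bound, *holT* is transcribed.
So HolT is produced and active.
Fumarate is absent, so ZorC is active.
With repressor PexH bound, *orvE* is not transcribed.

OFF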